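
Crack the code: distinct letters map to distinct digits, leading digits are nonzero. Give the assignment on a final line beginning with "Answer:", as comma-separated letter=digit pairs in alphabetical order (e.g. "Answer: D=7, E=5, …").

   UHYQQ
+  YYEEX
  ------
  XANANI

Step 1. [col 1: Q + X ≡ I (mod 10)] no forcing yet in column 1 (carry-in 0); Q=6 is free and consistent — try it. So Q=6.
Step 2. [col 1: Q + X ≡ I (mod 10)] column 1 (Q + X ≡ I (mod 10), carry-in 0) doesn't pin I yet; pick I=7 and continue. So I=7.
Step 3. [col 1: Q + X ≡ I (mod 10)] column 1 reads Q+X+carry(0)=I with Q=6, I=7; with digits 6,7 already taken and all letters distinct, the only value for X is 1 ⇒ X=1.
Step 4. [col 2: Q + E ≡ N (mod 10)] several values work for E in column 2 (Q + E ≡ N (mod 10), carry-in 0); try E=8 ⇒ E=8.
Step 5. [col 2: Q + E ≡ N (mod 10)] column 2: given Q=6, E=8, carry-in 0, and digits 1,6,7,8 already taken and all letters distinct, Q+E≡N (mod 10) forces N=4 ⇒ N=4.
Step 6. [col 3: Y + E ≡ A (mod 10)] Y=3 is one option consistent with column 3 (Y + E ≡ A (mod 10), carry-in 1) — take it, so Y=3.
Step 7. [col 3: Y + E ≡ A (mod 10)] column 3: given Y=3, E=8, carry-in 1, and digits 1,3,4,6,7,8 already taken and all letters distinct, Y+E≡A (mod 10) forces A=2 ⇒ A=2.
Step 8. [col 4: H + Y ≡ N (mod 10)] column 4: given Y=3, N=4, carry-in 1, and digits 1,2,3,4,6,7,8 already taken and all letters distinct, H+Y≡N (mod 10) forces H=0, so H=0.
Step 9. [col 5: U + Y ≡ A (mod 10)] from column 5 (Y=3, A=2, carry-in 0, digits 0,1,2,3,4,6,7,8 already taken and all letters distinct): U must equal 9, so U=9.

Answer: A=2, E=8, H=0, I=7, N=4, Q=6, U=9, X=1, Y=3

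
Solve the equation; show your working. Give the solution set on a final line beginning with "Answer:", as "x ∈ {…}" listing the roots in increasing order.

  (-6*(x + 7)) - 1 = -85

Step 1. [(-6*(x + 7)) - 1 = -85] peel the -1: add 1 from each side, so sub: -6*(x + 7) = -84.
Step 2. [-6*(x + 7) = -84] -6·(inner) — divide through by -6 ⇒ div: x + 7 = 14.
Step 3. [x + 7 = 14] +7 is outermost — subtract 7 both sides, so sub: x = 7.

Answer: x ∈ {7}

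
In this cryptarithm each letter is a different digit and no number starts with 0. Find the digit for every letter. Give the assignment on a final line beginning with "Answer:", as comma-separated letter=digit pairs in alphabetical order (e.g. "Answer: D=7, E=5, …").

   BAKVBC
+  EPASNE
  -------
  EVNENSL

Step 1. [col 1: C + E ≡ L (mod 10)] no forcing yet in column 1 (carry-in 0); E=1 is free and consistent — try it, so E=1.
Step 2. [col 1: C + E ≡ L (mod 10)] column 1 (C + E ≡ L (mod 10), carry-in 0) doesn't pin L yet; pick L=4 and continue ⇒ L=4.
Step 3. [col 1: C + E ≡ L (mod 10)] column 1 reads C+E+carry(0)=L with E=1, L=4; with digits 1,4 already taken and all letters distinct, the only value for C is 3. So C=3.
Step 4. [col 2: B + N ≡ S (mod 10)] column 2 (B + N ≡ S (mod 10), carry-in 0) doesn't pin B yet; pick B=9 and continue. So B=9.
Step 5. [col 2: B + N ≡ S (mod 10)] no forcing yet in column 2 (carry-in 0); N=8 is free and consistent — try it, so N=8.
Step 6. [col 2: B + N ≡ S (mod 10)] column 2 reads B+N+carry(0)=S with B=9, N=8; with digits 1,3,4,8,9 already taken and all letters distinct, the only value for S is 7, so S=7.
Step 7. [col 3: V + S ≡ N (mod 10)] in column 3 we have V+S≡N with carry-in 1; given S=7, N=8 and digits 1,3,4,7,8,9 already taken and all letters distinct, that pins V to 0. So V=0.
Step 8. [col 4: K + A ≡ E (mod 10)] column 4 (K + A ≡ E (mod 10), carry-in 0) doesn't pin K yet; pick K=6 and continue. So K=6.
Step 9. [col 4: K + A ≡ E (mod 10)] column 4 reads K+A+carry(0)=E with K=6, E=1; with digits 0,1,3,4,6,7,8,9 already taken and all letters distinct, the only value for A is 5, so A=5.
Step 10. [col 5: A + P ≡ N (mod 10)] column 5: given A=5, N=8, carry-in 1, and digits 0,1,3,4,5,6,7,8,9 already taken and all letters distinct, A+P≡N (mod 10) forces P=2. So P=2.

Answer: A=5, B=9, C=3, E=1, K=6, L=4, N=8, P=2, S=7, V=0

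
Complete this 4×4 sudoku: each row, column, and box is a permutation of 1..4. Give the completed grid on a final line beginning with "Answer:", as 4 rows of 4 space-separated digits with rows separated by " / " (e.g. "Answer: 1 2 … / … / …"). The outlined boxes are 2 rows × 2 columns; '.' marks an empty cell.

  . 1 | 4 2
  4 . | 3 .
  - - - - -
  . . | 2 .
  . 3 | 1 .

Step 1. [r3c2∈{4}] r3c2 is down to just 4. So r3c2=4.
Step 2. [r1c1∈{3}] r1c1 has the single candidate 3 ⇒ r1c1=3.
Step 3. [r2c2∈{2}] r2c2 is down to just 2. So r2c2=2.
Step 4. [r4c1∈{2}] r4c1's peers cover all but 2. So r4c1=2.
Step 5. [r2c4∈{1}] r2c4 is down to just 1 ⇒ r2c4=1.
Step 6. [r3c4∈{3}] only 3 remains possible at r3c4. So r3c4=3.
Step 7. [r4c4∈{4}] only 4 remains possible at r4c4. So r4c4=4.
Step 8. [r3c1∈{1}] r3c1's peers cover all but 1 ⇒ r3c1=1.

Answer: 3 1 4 2 / 4 2 3 1 / 1 4 2 3 / 2 3 1 4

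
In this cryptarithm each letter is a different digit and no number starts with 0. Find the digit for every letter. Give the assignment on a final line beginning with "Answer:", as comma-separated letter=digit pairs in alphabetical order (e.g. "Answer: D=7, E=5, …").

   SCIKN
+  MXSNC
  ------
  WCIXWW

Step 1. [col 1: N + C ≡ W (mod 10)] several values work for W in column 1 (N + C ≡ W (mod 10), carry-in 0); try W=1 ⇒ W=1.
Step 2. [col 1: N + C ≡ W (mod 10)] several values work for C in column 1 (N + C ≡ W (mod 10), carry-in 0); try C=4, so C=4.
Step 3. [col 1: N + C ≡ W (mod 10)] in column 1 we have N+C≡W with carry-in 0; given C=4, W=1 and digits 1,4 already taken and all letters distinct, that pins N to 7. So N=7.
Step 4. [col 2: K + N ≡ W (mod 10)] in column 2 we have K+N≡W with carry-in 1; given N=7, W=1 and digits 1,4,7 already taken and all letters distinct, that pins K to 3. So K=3.
Step 5. [col 3: I + S ≡ X (mod 10)] several values work for X in column 3 (I + S ≡ X (mod 10), carry-in 1); try X=6. So X=6.
Step 6. [col 3: I + S ≡ X (mod 10)] S=5 is one option consistent with column 3 (I + S ≡ X (mod 10), carry-in 1) — take it ⇒ S=5.
Step 7. [col 3: I + S ≡ X (mod 10)] from column 3 (S=5, X=6, carry-in 1, digits 1,3,4,5,6,7 already taken and all letters distinct): I must equal 0 ⇒ I=0.
Step 8. [col 5: S + M ≡ C (mod 10)] column 5: given S=5, C=4, carry-in 1, and digits 0,1,3,4,5,6,7 already taken and all letters distinct, S+M≡C (mod 10) forces M=8 ⇒ M=8.

Answer: C=4, I=0, K=3, M=8, N=7, S=5, W=1, X=6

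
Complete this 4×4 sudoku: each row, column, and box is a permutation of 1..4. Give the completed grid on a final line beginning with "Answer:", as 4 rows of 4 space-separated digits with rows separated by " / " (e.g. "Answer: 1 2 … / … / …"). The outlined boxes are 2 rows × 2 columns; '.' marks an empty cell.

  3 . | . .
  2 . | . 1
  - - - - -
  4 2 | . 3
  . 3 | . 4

Step 1. [r4c3∈{1,2}] r4c3 is the only open cell in row 4 admitting 2, so r4c3=2.
Step 2. [r2c2∈{4}] r2c2 is down to just 4 ⇒ r2c2=4.
Step 3. [r4c1∈{1}] only 1 remains possible at r4c1 ⇒ r4c1=1.
Step 4. [r3c3∈{1}] r3c3 has the single candidate 1. So r3c3=1.
Step 5. [r2c3∈{3}] only 3 remains possible at r2c3 ⇒ r2c3=3.
Step 6. [r1c2∈{1}] r1c2 is down to just 1, so r1c2=1.
Step 7. [r1c4∈{2}] r1c4 is down to just 2 ⇒ r1c4=2.
Step 8. [r1c3∈{4}] r1c3 has the single candidate 4. So r1c3=4.

Answer: 3 1 4 2 / 2 4 3 1 / 4 2 1 3 / 1 3 2 4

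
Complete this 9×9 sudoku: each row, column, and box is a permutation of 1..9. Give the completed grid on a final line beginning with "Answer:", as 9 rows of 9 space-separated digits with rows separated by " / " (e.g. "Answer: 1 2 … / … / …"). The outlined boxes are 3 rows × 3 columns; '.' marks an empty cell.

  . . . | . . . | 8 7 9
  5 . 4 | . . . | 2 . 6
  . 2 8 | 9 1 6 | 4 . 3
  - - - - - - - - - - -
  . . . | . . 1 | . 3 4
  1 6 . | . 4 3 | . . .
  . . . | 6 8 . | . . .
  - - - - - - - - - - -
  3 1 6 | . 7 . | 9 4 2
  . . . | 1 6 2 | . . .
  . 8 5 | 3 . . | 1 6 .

Step 1. [r9c9∈{7}] nothing but 7 survives at r9c9, so r9c9=7.
Step 2. [r2c2∈{3,7,9}] 9 has one home in row 2: r2c2 ⇒ r2c2=9.
Step 3. [r9c1∈{2,4,9}] row 9 places 2 nowhere but r9c1 ⇒ r9c1=2.
Step 4. [r1c4∈{2,4,5}] in col 4, 4 fits only at r1c4. So r1c4=4.
Step 5. [r1c6∈{5}] r1c6 has the single candidate 5. So r1c6=5.
Step 6. [r4c5∈{2,5,9}] 5 has one home in col 5: r4c5. So r4c5=5.
Step 7. [r4c2∈{7}] nothing but 7 survives at r4c2 ⇒ r4c2=7.
Step 8. [r6c2∈{3,4,5}] 5 has one home in col 2: r6c2. So r6c2=5.
Step 9. [r6c6∈{7,9}] in box 5, 9 fits only at r6c6 ⇒ r6c6=9.
Step 10. [r5c8∈{2,5,8,9}] in col 8, 9 fits only at r5c8, so r5c8=9.
Step 11. [r5c4∈{2,7}] box 5 places 7 nowhere but r5c4 ⇒ r5c4=7.
Step 12. [r8c8∈{5,8}] r8c8 is the only open cell in col 8 admitting 8, so r8c8=8.
Step 13. [r6c3∈{2,3}] in row 6, 3 fits only at r6c3, so r6c3=3.
Step 14. [r5c7∈{5}] r5c7's peers cover all but 5, so r5c7=5.
Step 15. [r2c4∈{8}] nothing but 8 survives at r2c4 ⇒ r2c4=8.
Step 16. [r8c3∈{7,9}] in col 3, 7 fits only at r8c3, so r8c3=7.
Step 17. [r4c3∈{2,9}] r4c3 is the only open cell in col 3 admitting 9 ⇒ r4c3=9.
Step 18. [r2c8∈{1}] r2c8's peers cover all but 1 ⇒ r2c8=1.
Step 19. [r1c5∈{2,3}] row 1 places 2 nowhere but r1c5. So r1c5=2.
Step 20. [r8c2∈{4}] r8c2's peers cover all but 4. So r8c2=4.
Step 21. [r7c4∈{5}] r7c4's peers cover all but 5. So r7c4=5.
Step 22. [r4c4∈{2}] only 2 remains possible at r4c4 ⇒ r4c4=2.
Step 23. [r2c6∈{7}] only 7 remains possible at r2c6. So r2c6=7.
Step 24. [r6c8∈{2}] nothing but 2 survives at r6c8. So r6c8=2.
Step 25. [r8c1∈{9}] r8c1 has the single candidate 9 ⇒ r8c1=9.
Step 26. [r3c8∈{5}] nothing but 5 survives at r3c8 ⇒ r3c8=5.
Step 27. [r6c7∈{7}] r6c7 has the single candidate 7, so r6c7=7.
Step 28. [r1c2∈{3}] nothing but 3 survives at r1c2. So r1c2=3.
Step 29. [r5c9∈{8}] nothing but 8 survives at r5c9 ⇒ r5c9=8.
Step 30. [r6c9∈{1}] r6c9 has the single candidate 1 ⇒ r6c9=1.
Step 31. [r6c1∈{4}] r6c1 is down to just 4, so r6c1=4.
Step 32. [r2c5∈{3}] nothing but 3 survives at r2c5, so r2c5=3.
Step 33. [r4c7∈{6}] only 6 remains possible at r4c7. So r4c7=6.
Step 34. [r1c3∈{1}] only 1 remains possible at r1c3, so r1c3=1.
Step 35. [r3c1∈{7}] only 7 remains possible at r3c1. So r3c1=7.
Step 36. [r1c1∈{6}] nothing but 6 survives at r1c1 ⇒ r1c1=6.
Step 37. [r9c6∈{4}] r9c6's peers cover all but 4. So r9c6=4.
Step 38. [r9c5∈{9}] nothing but 9 survives at r9c5 ⇒ r9c5=9.
Step 39. [r8c9∈{5}] nothing but 5 survives at r8c9. So r8c9=5.
Step 40. [r8c7∈{3}] r8c7's peers cover all but 3 ⇒ r8c7=3.
Step 41. [r7c6∈{8}] only 8 remains possible at r7c6. So r7c6=8.
Step 42. [r5c3∈{2}] r5c3's peers cover all but 2, so r5c3=2.
Step 43. [r4c1∈{8}] only 8 remains possible at r4c1. So r4c1=8.

Answer: 6 3 1 4 2 5 8 7 9 / 5 9 4 8 3 7 2 1 6 / 7 2 8 9 1 6 4 5 3 / 8 7 9 2 5 1 6 3 4 / 1 6 2 7 4 3 5 9 8 / 4 5 3 6 8 9 7 2 1 / 3 1 6 5 7 8 9 4 2 / 9 4 7 1 6 2 3 8 5 / 2 8 5 3 9 4 1 6 7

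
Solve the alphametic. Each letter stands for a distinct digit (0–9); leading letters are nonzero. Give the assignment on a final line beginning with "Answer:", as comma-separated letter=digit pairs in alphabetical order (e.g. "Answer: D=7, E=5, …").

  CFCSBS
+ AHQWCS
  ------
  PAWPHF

Step 1. [col 1: S + S ≡ F (mod 10)] F=8 is one option consistent with column 1 (S + S ≡ F (mod 10), carry-in 0) — take it ⇒ F=8.
Step 2. [col 1: S + S ≡ F (mod 10)] no forcing yet in column 1 (carry-in 0); S=4 is free and consistent — try it. So S=4.
Step 3. [col 2: B + C ≡ H (mod 10)] several values work for B in column 2 (B + C ≡ H (mod 10), carry-in 0); try B=9, so B=9.
Step 4. [col 2: B + C ≡ H (mod 10)] several values work for H in column 2 (B + C ≡ H (mod 10), carry-in 0); try H=2 ⇒ H=2.
Step 5. [col 2: B + C ≡ H (mod 10)] in column 2 we have B+C≡H with carry-in 0; given B=9, H=2 and digits 2,4,8,9 already taken and all letters distinct, that pins C to 3, so C=3.
Step 6. [col 3: S + W ≡ P (mod 10)] P=5 is one option consistent with column 3 (S + W ≡ P (mod 10), carry-in 1) — take it. So P=5.
Step 7. [col 3: S + W ≡ P (mod 10)] column 3: given S=4, P=5, carry-in 1, and digits 2,3,4,5,8,9 already taken and all letters distinct, S+W≡P (mod 10) forces W=0, so W=0.
Step 8. [col 4: C + Q ≡ W (mod 10)] in column 4 we have C+Q≡W with carry-in 0; given C=3, W=0 and digits 0,2,3,4,5,8,9 already taken and all letters distinct, that pins Q to 7. So Q=7.
Step 9. [col 5: F + H ≡ A (mod 10)] column 5 reads F+H+carry(1)=A with F=8, H=2; with digits 0,2,3,4,5,7,8,9 already taken and all letters distinct, the only value for A is 1, so A=1.

Answer: A=1, B=9, C=3, F=8, H=2, P=5, Q=7, S=4, W=0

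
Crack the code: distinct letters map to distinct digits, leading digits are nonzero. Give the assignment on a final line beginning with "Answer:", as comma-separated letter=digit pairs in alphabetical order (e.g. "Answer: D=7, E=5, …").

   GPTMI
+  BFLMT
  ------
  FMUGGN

Step 1. [col 1: I + T ≡ N (mod 10)] T=9 is one option consistent with column 1 (I + T ≡ N (mod 10), carry-in 0) — take it, so T=9.
Step 2. [col 1: I + T ≡ N (mod 10)] no forcing yet in column 1 (carry-in 0); I=5 is free and consistent — try it ⇒ I=5.
Step 3. [col 1: I + T ≡ N (mod 10)] in column 1 we have I+T≡N with carry-in 0; given I=5, T=9 and digits 5,9 already taken and all letters distinct, that pins N to 4. So N=4.
Step 4. [col 2: M + M ≡ G (mod 10)] column 2 (M + M ≡ G (mod 10), carry-in 1) doesn't pin M yet; pick M=3 and continue, so M=3.
Step 5. [F] the sum has 6 digits but both addends have 5; that extra leading digit F is the final carry, namely 1. So F=1.
Step 6. [col 2: M + M ≡ G (mod 10)] column 2 reads M+M+carry(1)=G with M=3; with digits 1,3,4,5,9 already taken and all letters distinct, the only value for G is 7. So G=7.
Step 7. [col 3: T + L ≡ G (mod 10)] from column 3 (T=9, G=7, carry-in 0, digits 1,3,4,5,7,9 already taken and all letters distinct): L must equal 8 ⇒ L=8.
Step 8. [col 4: P + F ≡ U (mod 10)] in column 4 we have P+F≡U with carry-in 1; given F=1 and digits 1,3,4,5,7,8,9 already taken and all letters distinct, that pins P to 0 ⇒ P=0.
Step 9. [col 4: P + F ≡ U (mod 10)] column 4: given P=0, F=1, carry-in 1, and digits 0,1,3,4,5,7,8,9 already taken and all letters distinct, P+F≡U (mod 10) forces U=2 ⇒ U=2.
Step 10. [col 5: G + B ≡ M (mod 10)] column 5: given G=7, M=3, carry-in 0, and digits 0,1,2,3,4,5,7,8,9 already taken and all letters distinct, G+B≡M (mod 10) forces B=6. So B=6.

Answer: B=6, F=1, G=7, I=5, L=8, M=3, N=4, P=0, T=9, U=2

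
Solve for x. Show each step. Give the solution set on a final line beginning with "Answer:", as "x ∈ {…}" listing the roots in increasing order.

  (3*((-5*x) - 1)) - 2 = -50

Step 1. [(3*((-5*x) - 1)) - 2 = -50] -2 is outermost — add 2 both sides. So sub: 3*((-5*x) - 1) = -48.
Step 2. [3*((-5*x) - 1) = -48] divide by the outer 3, so div: (-5*x) - 1 = -16.
Step 3. [(-5*x) - 1 = -16] -1 is outermost — add 1 both sides ⇒ sub: -5*x = -15.
Step 4. [-5*x = -15] LHS = -5·(…); ÷-5 both sides, so div: x = 3.

Answer: x ∈ {3}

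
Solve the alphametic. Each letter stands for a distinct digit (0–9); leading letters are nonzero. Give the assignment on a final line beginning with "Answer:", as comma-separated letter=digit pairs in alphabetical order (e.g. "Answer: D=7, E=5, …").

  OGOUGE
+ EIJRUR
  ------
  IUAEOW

Step 1. [col 1: E + R ≡ W (mod 10)] no forcing yet in column 1 (carry-in 0); R=9 is free and consistent — try it. So R=9.
Step 2. [col 1: E + R ≡ W (mod 10)] several values work for E in column 1 (E + R ≡ W (mod 10), carry-in 0); try E=1. So E=1.
Step 3. [col 1: E + R ≡ W (mod 10)] column 1: given E=1, R=9, carry-in 0, and digits 1,9 already taken and all letters distinct, E+R≡W (mod 10) forces W=0 ⇒ W=0.
Step 4. [col 2: G + U ≡ O (mod 10)] U=2 is one option consistent with column 2 (G + U ≡ O (mod 10), carry-in 1) — take it ⇒ U=2.
Step 5. [col 2: G + U ≡ O (mod 10)] no forcing yet in column 2 (carry-in 1); G=3 is free and consistent — try it. So G=3.
Step 6. [col 2: G + U ≡ O (mod 10)] from column 2 (G=3, U=2, carry-in 1, digits 0,1,2,3,9 already taken and all letters distinct): O must equal 6 ⇒ O=6.
Step 7. [col 4: O + J ≡ A (mod 10)] several values work for A in column 4 (O + J ≡ A (mod 10), carry-in 1); try A=4 ⇒ A=4.
Step 8. [col 4: O + J ≡ A (mod 10)] from column 4 (O=6, A=4, carry-in 1, digits 0,1,2,3,4,6,9 already taken and all letters distinct): J must equal 7 ⇒ J=7.
Step 9. [col 5: G + I ≡ U (mod 10)] from column 5 (G=3, U=2, carry-in 1, digits 0,1,2,3,4,6,7,9 already taken and all letters distinct): I must equal 8 ⇒ I=8.

Answer: A=4, E=1, G=3, I=8, J=7, O=6, R=9, U=2, W=0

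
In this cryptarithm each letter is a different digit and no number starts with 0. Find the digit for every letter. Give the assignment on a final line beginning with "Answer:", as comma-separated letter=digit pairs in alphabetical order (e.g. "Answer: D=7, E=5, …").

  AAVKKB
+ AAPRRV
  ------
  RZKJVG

Step 1. [col 1: B + V ≡ G (mod 10)] B=5 is one option consistent with column 1 (B + V ≡ G (mod 10), carry-in 0) — take it, so B=5.
Step 2. [col 1: B + V ≡ G (mod 10)] V=9 is one option consistent with column 1 (B + V ≡ G (mod 10), carry-in 0) — take it, so V=9.
Step 3. [col 1: B + V ≡ G (mod 10)] column 1: given B=5, V=9, carry-in 0, and digits 5,9 already taken and all letters distinct, B+V≡G (mod 10) forces G=4 ⇒ G=4.
Step 4. [col 2: K + R ≡ V (mod 10)] R=2 is one option consistent with column 2 (K + R ≡ V (mod 10), carry-in 1) — take it ⇒ R=2.
Step 5. [col 2: K + R ≡ V (mod 10)] in column 2 we have K+R≡V with carry-in 1; given R=2, V=9 and digits 2,4,5,9 already taken and all letters distinct, that pins K to 6. So K=6.
Step 6. [col 3: K + R ≡ J (mod 10)] column 3 reads K+R+carry(0)=J with K=6, R=2; with digits 2,4,5,6,9 already taken and all letters distinct, the only value for J is 8. So J=8.
Step 7. [col 4: V + P ≡ K (mod 10)] column 4 reads V+P+carry(0)=K with V=9, K=6; with digits 2,4,5,6,8,9 already taken and all letters distinct, the only value for P is 7 ⇒ P=7.
Step 8. [col 5: A + A ≡ Z (mod 10)] A=1 is one option consistent with column 5 (A + A ≡ Z (mod 10), carry-in 1) — take it ⇒ A=1.
Step 9. [col 5: A + A ≡ Z (mod 10)] column 5 reads A+A+carry(1)=Z with A=1; with digits 1,2,4,5,6,7,8,9 already taken and all letters distinct, the only value for Z is 3, so Z=3.

Answer: A=1, B=5, G=4, J=8, K=6, P=7, R=2, V=9, Z=3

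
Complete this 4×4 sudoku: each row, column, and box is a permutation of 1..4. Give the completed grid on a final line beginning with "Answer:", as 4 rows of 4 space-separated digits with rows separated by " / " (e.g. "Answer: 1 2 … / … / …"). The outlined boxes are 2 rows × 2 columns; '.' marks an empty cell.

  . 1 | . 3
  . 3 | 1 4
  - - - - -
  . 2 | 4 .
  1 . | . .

Step 1. [r1c3∈{2}] r1c3 is down to just 2, so r1c3=2.
Step 2. [r1c1∈{4}] nothing but 4 survives at r1c1, so r1c1=4.
Step 3. [r4c2∈{4}] r4c2 has the single candidate 4. So r4c2=4.
Step 4. [r2c1∈{2}] r2c1's peers cover all but 2. So r2c1=2.
Step 5. [r4c3∈{3}] r4c3 has the single candidate 3. So r4c3=3.
Step 6. [r3c1∈{3}] r3c1 is down to just 3 ⇒ r3c1=3.
Step 7. [r3c4∈{1}] nothing but 1 survives at r3c4. So r3c4=1.
Step 8. [r4c4∈{2}] only 2 remains possible at r4c4 ⇒ r4c4=2.

Answer: 4 1 2 3 / 2 3 1 4 / 3 2 4 1 / 1 4 3 2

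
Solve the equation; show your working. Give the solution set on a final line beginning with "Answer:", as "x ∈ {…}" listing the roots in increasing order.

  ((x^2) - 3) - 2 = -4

Step 1. [((x^2) - 3) - 2 = -4] the outer -2 inverts by adding 2 ⇒ sub: (x^2) - 3 = -2.
Step 2. [(x^2) - 3 = -2] -3 is outermost — add 3 both sides ⇒ sub: x^2 = 1.
Step 3. [x^2 = 1] √ both sides: 1 ≥ 0 gives two branches. So sqrt: x = 1 or -1.

Answer: x ∈ {-1, 1}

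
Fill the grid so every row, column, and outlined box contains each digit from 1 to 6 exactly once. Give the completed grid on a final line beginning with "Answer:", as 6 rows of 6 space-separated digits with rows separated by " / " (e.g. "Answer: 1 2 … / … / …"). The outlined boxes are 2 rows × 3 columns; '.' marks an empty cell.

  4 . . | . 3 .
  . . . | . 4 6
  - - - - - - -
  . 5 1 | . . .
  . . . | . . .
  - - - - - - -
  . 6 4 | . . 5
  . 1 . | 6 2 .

Step 1. [r1c2∈{2}] nothing but 2 survives at r1c2, so r1c2=2.
Step 2. [r4c3∈{2,3,6}] r4c3 is the only open cell in col 3 admitting 2. So r4c3=2.
Step 3. [r6c6∈{3,4}] r6c6 is the only open cell in row 6 admitting 4. So r6c6=4.
Step 4. [r5c4∈{1,3}] r5c4 is the only open cell in box 6 admitting 3. So r5c4=3.
Step 5. [r2c1∈{1,3,5}] 1 has one home in col 1: r2c1 ⇒ r2c1=1.
Step 6. [r4c5∈{1,5,6}] 5 has one home in col 5: r4c5. So r4c5=5.
Step 7. [r4c2∈{3,4}] across col 2, 4 lands solely at r4c2 ⇒ r4c2=4.
Step 8. [r3c6∈{2,3}] in col 6, 2 fits only at r3c6. So r3c6=2.
Step 9. [r3c1∈{3,6}] across row 3, 3 lands solely at r3c1, so r3c1=3.
Step 10. [r4c4∈{1}] r4c4 is down to just 1, so r4c4=1.
Step 11. [r1c4∈{5}] nothing but 5 survives at r1c4 ⇒ r1c4=5.
Step 12. [r6c3∈{3,5}] r6c3 is the only open cell in row 6 admitting 3, so r6c3=3.
Step 13. [r2c2∈{3}] r2c2 is down to just 3 ⇒ r2c2=3.
Step 14. [r6c1∈{5}] r6c1 has the single candidate 5, so r6c1=5.
Step 15. [r2c4∈{2}] r2c4's peers cover all but 2, so r2c4=2.
Step 16. [r2c3∈{5}] r2c3's peers cover all but 5. So r2c3=5.
Step 17. [r3c5∈{6}] r3c5 is down to just 6, so r3c5=6.
Step 18. [r1c6∈{1}] r1c6's peers cover all but 1. So r1c6=1.
Step 19. [r5c1∈{2}] r5c1's peers cover all but 2 ⇒ r5c1=2.
Step 20. [r4c1∈{6}] r4c1 is down to just 6. So r4c1=6.
Step 21. [r4c6∈{3}] only 3 remains possible at r4c6 ⇒ r4c6=3.
Step 22. [r3c4∈{4}] nothing but 4 survives at r3c4 ⇒ r3c4=4.
Step 23. [r5c5∈{1}] r5c5's peers cover all but 1, so r5c5=1.
Step 24. [r1c3∈{6}] nothing but 6 survives at r1c3. So r1c3=6.

Answer: 4 2 6 5 3 1 / 1 3 5 2 4 6 / 3 5 1 4 6 2 / 6 4 2 1 5 3 / 2 6 4 3 1 5 / 5 1 3 6 2 4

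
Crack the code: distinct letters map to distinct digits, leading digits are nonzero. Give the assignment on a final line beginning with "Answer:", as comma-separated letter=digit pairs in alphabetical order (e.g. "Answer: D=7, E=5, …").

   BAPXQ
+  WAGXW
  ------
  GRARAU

Step 1. [col 1: Q + W ≡ U (mod 10)] several values work for Q in column 1 (Q + W ≡ U (mod 10), carry-in 0); try Q=3, so Q=3.
Step 2. [col 1: Q + W ≡ U (mod 10)] W=6 is one option consistent with column 1 (Q + W ≡ U (mod 10), carry-in 0) — take it ⇒ W=6.
Step 3. [col 1: Q + W ≡ U (mod 10)] column 1: given Q=3, W=6, carry-in 0, and digits 3,6 already taken and all letters distinct, Q+W≡U (mod 10) forces U=9 ⇒ U=9.
Step 4. [col 2: X + X ≡ A (mod 10)] A=0 is one option consistent with column 2 (X + X ≡ A (mod 10), carry-in 0) — take it, so A=0.
Step 5. [G] G is the leading digit of a 6-digit sum of two 5-digit numbers; the final carry is exactly 1, so G=1.
Step 6. [col 2: X + X ≡ A (mod 10)] from column 2 (A=0, carry-in 0, digits 0,1,3,6,9 already taken and all letters distinct): X must equal 5. So X=5.
Step 7. [col 3: P + G ≡ R (mod 10)] column 3: given G=1, carry-in 1, and digits 0,1,3,5,6,9 already taken and all letters distinct, P+G≡R (mod 10) forces R=4. So R=4.
Step 8. [col 3: P + G ≡ R (mod 10)] column 3 reads P+G+carry(1)=R with G=1, R=4; with digits 0,1,3,4,5,6,9 already taken and all letters distinct, the only value for P is 2 ⇒ P=2.
Step 9. [col 5: B + W ≡ R (mod 10)] from column 5 (W=6, R=4, carry-in 0, digits 0,1,2,3,4,5,6,9 already taken and all letters distinct): B must equal 8 ⇒ B=8.

Answer: A=0, B=8, G=1, P=2, Q=3, R=4, U=9, W=6, X=5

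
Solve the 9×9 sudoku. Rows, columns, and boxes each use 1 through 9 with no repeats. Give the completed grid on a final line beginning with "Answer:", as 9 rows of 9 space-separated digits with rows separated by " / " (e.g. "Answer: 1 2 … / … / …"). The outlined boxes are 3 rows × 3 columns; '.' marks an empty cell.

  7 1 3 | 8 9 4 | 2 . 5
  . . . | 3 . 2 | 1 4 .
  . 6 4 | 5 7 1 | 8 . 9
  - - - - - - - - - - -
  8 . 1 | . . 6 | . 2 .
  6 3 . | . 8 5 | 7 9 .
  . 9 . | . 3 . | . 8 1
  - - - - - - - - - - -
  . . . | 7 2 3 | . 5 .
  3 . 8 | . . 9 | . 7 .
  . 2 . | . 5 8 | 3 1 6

Step 1. [r8c7∈{4}] r8c7 is down to just 4. So r8c7=4.
Step 2. [r4c5∈{4}] only 4 remains possible at r4c5 ⇒ r4c5=4.
Step 3. [r6c1∈{2,4,5}] in row 6, 4 fits only at r6c1 ⇒ r6c1=4.
Step 4. [r9c1∈{9}] r9c1 is down to just 9, so r9c1=9.
Step 5. [r8c4∈{1,6}] 6 has one home in col 4: r8c4, so r8c4=6.
Step 6. [r4c7∈{5}] r4c7's peers cover all but 5, so r4c7=5.
Step 7. [r6c3∈{2,5,7}] across row 6, 5 lands solely at r6c3, so r6c3=5.
Step 8. [r2c2∈{5,8}] in row 2, 8 fits only at r2c2, so r2c2=8.
Step 9. [r6c4∈{2}] r6c4 is down to just 2. So r6c4=2.
Step 10. [r5c4∈{1}] r5c4 is down to just 1 ⇒ r5c4=1.
Step 11. [r2c3∈{9}] only 9 remains possible at r2c3, so r2c3=9.
Step 12. [r8c2∈{5}] r8c2 has the single candidate 5, so r8c2=5.
Step 13. [r4c4∈{9}] r4c4's peers cover all but 9 ⇒ r4c4=9.
Step 14. [r6c6∈{7}] r6c6's peers cover all but 7 ⇒ r6c6=7.
Step 15. [r7c9∈{8}] r7c9's peers cover all but 8. So r7c9=8.
Step 16. [r3c8∈{3}] only 3 remains possible at r3c8 ⇒ r3c8=3.
Step 17. [r7c3∈{6}] r7c3's peers cover all but 6, so r7c3=6.
Step 18. [r2c5∈{6}] only 6 remains possible at r2c5. So r2c5=6.
Step 19. [r1c8∈{6}] nothing but 6 survives at r1c8. So r1c8=6.
Step 20. [r4c9∈{3}] r4c9's peers cover all but 3 ⇒ r4c9=3.
Step 21. [r3c1∈{2}] only 2 remains possible at r3c1. So r3c1=2.
Step 22. [r7c7∈{9}] r7c7 has the single candidate 9, so r7c7=9.
Step 23. [r5c3∈{2}] only 2 remains possible at r5c3 ⇒ r5c3=2.
Step 24. [r2c1∈{5}] r2c1 has the single candidate 5, so r2c1=5.
Step 25. [r7c2∈{4}] r7c2 has the single candidate 4 ⇒ r7c2=4.
Step 26. [r7c1∈{1}] r7c1's peers cover all but 1. So r7c1=1.
Step 27. [r9c3∈{7}] nothing but 7 survives at r9c3. So r9c3=7.
Step 28. [r9c4∈{4}] nothing but 4 survives at r9c4 ⇒ r9c4=4.
Step 29. [r8c9∈{2}] r8c9's peers cover all but 2 ⇒ r8c9=2.
Step 30. [r6c7∈{6}] r6c7 has the single candidate 6, so r6c7=6.
Step 31. [r5c9∈{4}] r5c9 is down to just 4, so r5c9=4.
Step 32. [r4c2∈{7}] only 7 remains possible at r4c2. So r4c2=7.
Step 33. [r2c9∈{7}] only 7 remains possible at r2c9. So r2c9=7.
Step 34. [r8c5∈{1}] nothing but 1 survives at r8c5 ⇒ r8c5=1.

Answer: 7 1 3 8 9 4 2 6 5 / 5 8 9 3 6 2 1 4 7 / 2 6 4 5 7 1 8 3 9 / 8 7 1 9 4 6 5 2 3 / 6 3 2 1 8 5 7 9 4 / 4 9 5 2 3 7 6 8 1 / 1 4 6 7 2 3 9 5 8 / 3 5 8 6 1 9 4 7 2 / 9 2 7 4 5 8 3 1 6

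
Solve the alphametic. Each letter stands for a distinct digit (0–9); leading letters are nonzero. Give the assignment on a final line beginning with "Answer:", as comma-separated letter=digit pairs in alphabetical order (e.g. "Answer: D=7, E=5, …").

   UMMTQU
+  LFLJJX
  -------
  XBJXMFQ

Step 1. [col 1: U + X ≡ Q (mod 10)] no forcing yet in column 1 (carry-in 0); Q=6 is free and consistent — try it ⇒ Q=6.
Step 2. [col 1: U + X ≡ Q (mod 10)] column 1 (U + X ≡ Q (mod 10), carry-in 0) doesn't pin X yet; pick X=1 and continue. So X=1.
Step 3. [col 1: U + X ≡ Q (mod 10)] column 1: given X=1, Q=6, carry-in 0, and digits 1,6 already taken and all letters distinct, U+X≡Q (mod 10) forces U=5, so U=5.
Step 4. [col 2: Q + J ≡ F (mod 10)] several values work for J in column 2 (Q + J ≡ F (mod 10), carry-in 0); try J=4 ⇒ J=4.
Step 5. [col 2: Q + J ≡ F (mod 10)] column 2 reads Q+J+carry(0)=F with Q=6, J=4; with digits 1,4,5,6 already taken and all letters distinct, the only value for F is 0, so F=0.
Step 6. [col 3: T + J ≡ M (mod 10)] several values work for M in column 3 (T + J ≡ M (mod 10), carry-in 1); try M=3. So M=3.
Step 7. [col 3: T + J ≡ M (mod 10)] column 3: given J=4, M=3, carry-in 1, and digits 0,1,3,4,5,6 already taken and all letters distinct, T+J≡M (mod 10) forces T=8, so T=8.
Step 8. [col 4: M + L ≡ X (mod 10)] from column 4 (M=3, X=1, carry-in 1, digits 0,1,3,4,5,6,8 already taken and all letters distinct): L must equal 7 ⇒ L=7.
Step 9. [col 6: U + L ≡ B (mod 10)] column 6 reads U+L+carry(0)=B with U=5, L=7; with digits 0,1,3,4,5,6,7,8 already taken and all letters distinct, the only value for B is 2 ⇒ B=2.

Answer: B=2, F=0, J=4, L=7, M=3, Q=6, T=8, U=5, X=1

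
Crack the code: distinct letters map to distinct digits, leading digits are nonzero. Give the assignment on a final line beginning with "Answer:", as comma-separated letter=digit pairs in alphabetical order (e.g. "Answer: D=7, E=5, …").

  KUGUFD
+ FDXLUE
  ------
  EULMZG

Step 1. [col 1: D + E ≡ G (mod 10)] column 1 (D + E ≡ G (mod 10), carry-in 0) doesn't pin E yet; pick E=6 and continue, so E=6.
Step 2. [col 1: D + E ≡ G (mod 10)] G=5 is one option consistent with column 1 (D + E ≡ G (mod 10), carry-in 0) — take it ⇒ G=5.
Step 3. [col 1: D + E ≡ G (mod 10)] from column 1 (E=6, G=5, carry-in 0, digits 5,6 already taken and all letters distinct): D must equal 9. So D=9.
Step 4. [col 2: F + U ≡ Z (mod 10)] no forcing yet in column 2 (carry-in 1); F=1 is free and consistent — try it. So F=1.
Step 5. [col 2: F + U ≡ Z (mod 10)] Z=0 is one option consistent with column 2 (F + U ≡ Z (mod 10), carry-in 1) — take it, so Z=0.
Step 6. [col 2: F + U ≡ Z (mod 10)] in column 2 we have F+U≡Z with carry-in 1; given F=1, Z=0 and digits 0,1,5,6,9 already taken and all letters distinct, that pins U to 8. So U=8.
Step 7. [col 3: U + L ≡ M (mod 10)] column 3 (U + L ≡ M (mod 10), carry-in 1) doesn't pin M yet; pick M=2 and continue, so M=2.
Step 8. [col 3: U + L ≡ M (mod 10)] column 3 reads U+L+carry(1)=M with U=8, M=2; with digits 0,1,2,5,6,8,9 already taken and all letters distinct, the only value for L is 3 ⇒ L=3.
Step 9. [col 4: G + X ≡ L (mod 10)] from column 4 (G=5, L=3, carry-in 1, digits 0,1,2,3,5,6,8,9 already taken and all letters distinct): X must equal 7 ⇒ X=7.
Step 10. [col 6: K + F ≡ E (mod 10)] column 6 reads K+F+carry(1)=E with F=1, E=6; with digits 0,1,2,3,5,6,7,8,9 already taken and all letters distinct, the only value for K is 4, so K=4.

Answer: D=9, E=6, F=1, G=5, K=4, L=3, M=2, U=8, X=7, Z=0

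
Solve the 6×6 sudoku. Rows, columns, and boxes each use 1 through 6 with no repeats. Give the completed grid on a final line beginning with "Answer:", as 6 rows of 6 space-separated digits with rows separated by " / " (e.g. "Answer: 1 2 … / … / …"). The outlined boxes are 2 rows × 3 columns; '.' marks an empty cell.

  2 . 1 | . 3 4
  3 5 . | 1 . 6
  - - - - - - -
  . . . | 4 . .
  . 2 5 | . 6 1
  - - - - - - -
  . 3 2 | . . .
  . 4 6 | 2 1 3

Step 1. [r5c6∈{5}] r5c6's peers cover all but 5. So r5c6=5.
Step 2. [r3c2∈{1,6}] 1 has one home in col 2: r3c2. So r3c2=1.
Step 3. [r2c5∈{2}] r2c5 has the single candidate 2 ⇒ r2c5=2.
Step 4. [r2c3∈{4}] r2c3's peers cover all but 4 ⇒ r2c3=4.
Step 5. [r5c1∈{1}] r5c1 has the single candidate 1. So r5c1=1.
Step 6. [r6c1∈{5}] r6c1 has the single candidate 5. So r6c1=5.
Step 7. [r3c3∈{3}] r3c3 is down to just 3 ⇒ r3c3=3.
Step 8. [r5c5∈{4}] only 4 remains possible at r5c5, so r5c5=4.
Step 9. [r4c1∈{4}] only 4 remains possible at r4c1 ⇒ r4c1=4.
Step 10. [r1c2∈{6}] nothing but 6 survives at r1c2. So r1c2=6.
Step 11. [r3c1∈{6}] r3c1's peers cover all but 6. So r3c1=6.
Step 12. [r5c4∈{6}] r5c4's peers cover all but 6 ⇒ r5c4=6.
Step 13. [r3c5∈{5}] r3c5 is down to just 5, so r3c5=5.
Step 14. [r1c4∈{5}] r1c4's peers cover all but 5 ⇒ r1c4=5.
Step 15. [r4c4∈{3}] nothing but 3 survives at r4c4, so r4c4=3.
Step 16. [r3c6∈{2}] nothing but 2 survives at r3c6 ⇒ r3c6=2.

Answer: 2 6 1 5 3 4 / 3 5 4 1 2 6 / 6 1 3 4 5 2 / 4 2 5 3 6 1 / 1 3 2 6 4 5 / 5 4 6 2 1 3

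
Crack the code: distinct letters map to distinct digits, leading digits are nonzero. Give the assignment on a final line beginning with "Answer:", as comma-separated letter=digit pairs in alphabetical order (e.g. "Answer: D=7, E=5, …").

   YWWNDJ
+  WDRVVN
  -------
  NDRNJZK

Step 1. [col 1: J + N ≡ K (mod 10)] N=1 is one option consistent with column 1 (J + N ≡ K (mod 10), carry-in 0) — take it ⇒ N=1.
Step 2. [col 1: J + N ≡ K (mod 10)] several values work for K in column 1 (J + N ≡ K (mod 10), carry-in 0); try K=0, so K=0.
Step 3. [col 1: J + N ≡ K (mod 10)] column 1: given N=1, K=0, carry-in 0, and digits 0,1 already taken and all letters distinct, J+N≡K (mod 10) forces J=9. So J=9.
Step 4. [col 2: D + V ≡ Z (mod 10)] D=4 is one option consistent with column 2 (D + V ≡ Z (mod 10), carry-in 1) — take it, so D=4.
Step 5. [col 2: D + V ≡ Z (mod 10)] column 2 (D + V ≡ Z (mod 10), carry-in 1) doesn't pin V yet; pick V=7 and continue ⇒ V=7.
Step 6. [col 2: D + V ≡ Z (mod 10)] from column 2 (D=4, V=7, carry-in 1, digits 0,1,4,7,9 already taken and all letters distinct): Z must equal 2. So Z=2.
Step 7. [col 4: W + R ≡ N (mod 10)] W=8 is one option consistent with column 4 (W + R ≡ N (mod 10), carry-in 0) — take it, so W=8.
Step 8. [col 4: W + R ≡ N (mod 10)] from column 4 (W=8, N=1, carry-in 0, digits 0,1,2,4,7,8,9 already taken and all letters distinct): R must equal 3, so R=3.
Step 9. [col 6: Y + W ≡ D (mod 10)] column 6 reads Y+W+carry(1)=D with W=8, D=4; with digits 0,1,2,3,4,7,8,9 already taken and all letters distinct, the only value for Y is 5. So Y=5.

Answer: D=4, J=9, K=0, N=1, R=3, V=7, W=8, Y=5, Z=2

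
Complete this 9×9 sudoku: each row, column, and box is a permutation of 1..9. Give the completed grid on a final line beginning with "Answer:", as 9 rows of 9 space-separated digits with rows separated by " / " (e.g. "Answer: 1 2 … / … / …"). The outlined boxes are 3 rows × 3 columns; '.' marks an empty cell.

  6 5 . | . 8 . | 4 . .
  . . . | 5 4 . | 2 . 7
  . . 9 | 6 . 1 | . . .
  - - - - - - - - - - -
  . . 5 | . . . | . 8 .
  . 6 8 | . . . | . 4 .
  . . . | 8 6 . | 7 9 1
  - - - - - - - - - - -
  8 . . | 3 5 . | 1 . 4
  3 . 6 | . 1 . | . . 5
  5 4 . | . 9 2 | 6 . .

Step 1. [r9c4∈{7}] r9c4 has the single candidate 7, so r9c4=7.
Step 2. [r4c7∈{3}] r4c7's peers cover all but 3, so r4c7=3.
Step 3. [r2c1∈{1}] only 1 remains possible at r2c1. So r2c1=1.
Step 4. [r2c3∈{3}] r2c3's peers cover all but 3. So r2c3=3.
Step 5. [r2c6∈{9}] nothing but 9 survives at r2c6. So r2c6=9.
Step 6. [r6c3∈{2,4}] across col 3, 4 lands solely at r6c3 ⇒ r6c3=4.
Step 7. [r6c1∈{2}] nothing but 2 survives at r6c1, so r6c1=2.
Step 8. [r1c4∈{2}] only 2 remains possible at r1c4, so r1c4=2.
Step 9. [r3c2∈{2,7,8}] 2 has one home in row 3: r3c2. So r3c2=2.
Step 10. [r1c3∈{7}] only 7 remains possible at r1c3. So r1c3=7.
Step 11. [r1c6∈{3}] nothing but 3 survives at r1c6. So r1c6=3.
Step 12. [r4c2∈{1,7,9}] across col 2, 1 lands solely at r4c2 ⇒ r4c2=1.
Step 13. [r9c9∈{3,8}] row 9 places 8 nowhere but r9c9, so r9c9=8.
Step 14. [r8c4∈{4}] r8c4 is down to just 4. So r8c4=4.
Step 15. [r3c5∈{7}] only 7 remains possible at r3c5 ⇒ r3c5=7.
Step 16. [r4c4∈{9}] nothing but 9 survives at r4c4, so r4c4=9.
Step 17. [r7c2∈{7,9}] r7c2 is the only open cell in row 7 admitting 9 ⇒ r7c2=9.
Step 18. [r4c5∈{2}] r4c5 is down to just 2 ⇒ r4c5=2.
Step 19. [r8c8∈{2,7}] r8c8 is the only open cell in row 8 admitting 2. So r8c8=2.
Step 20. [r4c1∈{7}] r4c1 is down to just 7 ⇒ r4c1=7.
Step 21. [r3c8∈{3,5}] r3c8 is the only open cell in col 8 admitting 5 ⇒ r3c8=5.
Step 22. [r5c6∈{5,7}] in row 5, 7 fits only at r5c6 ⇒ r5c6=7.
Step 23. [r3c7∈{8}] r3c7's peers cover all but 8. So r3c7=8.
Step 24. [r7c3∈{2}] r7c3 has the single candidate 2 ⇒ r7c3=2.
Step 25. [r3c1∈{4}] r3c1 is down to just 4. So r3c1=4.
Step 26. [r9c8∈{3}] r9c8 is down to just 3. So r9c8=3.
Step 27. [r1c9∈{9}] r1c9 is down to just 9 ⇒ r1c9=9.
Step 28. [r5c1∈{9}] nothing but 9 survives at r5c1, so r5c1=9.
Step 29. [r8c2∈{7}] r8c2 is down to just 7 ⇒ r8c2=7.
Step 30. [r7c8∈{7}] only 7 remains possible at r7c8. So r7c8=7.
Step 31. [r7c6∈{6}] r7c6's peers cover all but 6, so r7c6=6.
Step 32. [r2c2∈{8}] nothing but 8 survives at r2c2 ⇒ r2c2=8.
Step 33. [r1c8∈{1}] r1c8 has the single candidate 1, so r1c8=1.
Step 34. [r3c9∈{3}] nothing but 3 survives at r3c9, so r3c9=3.
Step 35. [r8c6∈{8}] nothing but 8 survives at r8c6 ⇒ r8c6=8.
Step 36. [r5c9∈{2}] r5c9 is down to just 2, so r5c9=2.
Step 37. [r8c7∈{9}] r8c7 has the single candidate 9 ⇒ r8c7=9.
Step 38. [r9c3∈{1}] only 1 remains possible at r9c3, so r9c3=1.
Step 39. [r5c5∈{3}] r5c5 is down to just 3, so r5c5=3.
Step 40. [r4c6∈{4}] only 4 remains possible at r4c6 ⇒ r4c6=4.
Step 41. [r2c8∈{6}] r2c8 has the single candidate 6, so r2c8=6.
Step 42. [r4c9∈{6}] only 6 remains possible at r4c9, so r4c9=6.
Step 43. [r5c7∈{5}] only 5 remains possible at r5c7, so r5c7=5.
Step 44. [r5c4∈{1}] r5c4's peers cover all but 1. So r5c4=1.
Step 45. [r6c6∈{5}] r6c6 is down to just 5. So r6c6=5.
Step 46. [r6c2∈{3}] r6c2's peers cover all but 3 ⇒ r6c2=3.

Answer: 6 5 7 2 8 3 4 1 9 / 1 8 3 5 4 9 2 6 7 / 4 2 9 6 7 1 8 5 3 / 7 1 5 9 2 4 3 8 6 / 9 6 8 1 3 7 5 4 2 / 2 3 4 8 6 5 7 9 1 / 8 9 2 3 5 6 1 7 4 / 3 7 6 4 1 8 9 2 5 / 5 4 1 7 9 2 6 3 8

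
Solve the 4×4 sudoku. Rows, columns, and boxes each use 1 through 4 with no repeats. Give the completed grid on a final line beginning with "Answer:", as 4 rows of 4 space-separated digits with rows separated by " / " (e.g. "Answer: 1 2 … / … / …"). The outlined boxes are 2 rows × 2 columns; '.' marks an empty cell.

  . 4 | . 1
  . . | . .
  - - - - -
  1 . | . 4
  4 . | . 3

Step 1. [r3c3∈{2}] only 2 remains possible at r3c3, so r3c3=2.
Step 2. [r1c1∈{2,3}] 2 has one home in row 1: r1c1, so r1c1=2.
Step 3. [r2c1∈{3}] r2c1 has the single candidate 3. So r2c1=3.
Step 4. [r4c3∈{1}] r4c3 has the single candidate 1. So r4c3=1.
Step 5. [r3c2∈{3}] nothing but 3 survives at r3c2 ⇒ r3c2=3.
Step 6. [r2c2∈{1}] r2c2 is down to just 1 ⇒ r2c2=1.
Step 7. [r1c3∈{3}] r1c3 has the single candidate 3. So r1c3=3.
Step 8. [r2c4∈{2}] r2c4 has the single candidate 2 ⇒ r2c4=2.
Step 9. [r2c3∈{4}] only 4 remains possible at r2c3. So r2c3=4.
Step 10. [r4c2∈{2}] only 2 remains possible at r4c2. So r4c2=2.

Answer: 2 4 3 1 / 3 1 4 2 / 1 3 2 4 / 4 2 1 3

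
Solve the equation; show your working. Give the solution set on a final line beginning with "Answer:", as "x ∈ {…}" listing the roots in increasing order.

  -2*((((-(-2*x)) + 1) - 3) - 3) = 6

Step 1. [-2*((((-(-2*x)) + 1) - 3) - 3) = 6] leading coefficient -2: divide by -2. So div: (((-(-2*x)) + 1) - 3) - 3 = -3.
Step 2. [(((-(-2*x)) + 1) - 3) - 3 = -3] peel the -3: add 3 from each side. So sub: ((-(-2*x)) + 1) - 3 = 0.
Step 3. [((-(-2*x)) + 1) - 3 = 0] add 3: x sits inside (… - 3) ⇒ sub: (-(-2*x)) + 1 = 3.
Step 4. [(-(-2*x)) + 1 = 3] the outer +1 inverts by subtracting 1. So sub: -(-2*x) = 2.
Step 5. [-(-2*x) = 2] LHS negated; negate both sides ⇒ neg: -2*x = -2.
Step 6. [-2*x = -2] divide by the outer -2. So div: x = 1.

Answer: x ∈ {1}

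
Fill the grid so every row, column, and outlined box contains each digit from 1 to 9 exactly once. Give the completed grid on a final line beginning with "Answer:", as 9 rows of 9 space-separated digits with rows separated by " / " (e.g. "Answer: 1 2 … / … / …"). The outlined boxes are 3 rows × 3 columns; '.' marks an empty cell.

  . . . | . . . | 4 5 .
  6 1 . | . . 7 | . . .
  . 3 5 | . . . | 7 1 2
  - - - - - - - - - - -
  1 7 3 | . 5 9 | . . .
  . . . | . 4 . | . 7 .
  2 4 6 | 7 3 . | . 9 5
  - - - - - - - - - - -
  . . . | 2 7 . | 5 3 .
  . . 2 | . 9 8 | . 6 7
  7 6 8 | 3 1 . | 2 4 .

Step 1. [r1c9∈{3,6,8,9}] in box 3, 6 fits only at r1c9, so r1c9=6.
Step 2. [r6c7∈{1,8}] r6c7 is the only open cell in row 6 admitting 8. So r6c7=8.
Step 3. [r7c2∈{9}] r7c2 has the single candidate 9. So r7c2=9.
Step 4. [r4c4∈{6,8}] 8 has one home in row 4: r4c4, so r4c4=8.
Step 5. [r7c1∈{4}] r7c1 has the single candidate 4. So r7c1=4.
Step 6. [r2c7∈{3,9}] in col 7, 9 fits only at r2c7. So r2c7=9.
Step 7. [r8c2∈{5}] r8c2 has the single candidate 5 ⇒ r8c2=5.
Step 8. [r1c2∈{2,8}] across col 2, 2 lands solely at r1c2 ⇒ r1c2=2.
Step 9. [r6c6∈{1}] r6c6's peers cover all but 1, so r6c6=1.
Step 10. [r5c4∈{6}] r5c4's peers cover all but 6, so r5c4=6.
Step 11. [r3c6∈{4,6}] across col 6, 4 lands solely at r3c6, so r3c6=4.
Step 12. [r1c5∈{8}] r1c5 is down to just 8, so r1c5=8.
Step 13. [r1c1∈{9}] r1c1 is down to just 9, so r1c1=9.
Step 14. [r8c7∈{1}] nothing but 1 survives at r8c7, so r8c7=1.
Step 15. [r2c9∈{3,8}] across row 2, 3 lands solely at r2c9. So r2c9=3.
Step 16. [r3c1∈{8}] only 8 remains possible at r3c1, so r3c1=8.
Step 17. [r4c7∈{6}] r4c7's peers cover all but 6 ⇒ r4c7=6.
Step 18. [r1c4∈{1}] only 1 remains possible at r1c4 ⇒ r1c4=1.
Step 19. [r2c3∈{4}] only 4 remains possible at r2c3, so r2c3=4.
Step 20. [r2c8∈{8}] r2c8 has the single candidate 8, so r2c8=8.
Step 21. [r1c6∈{3}] r1c6's peers cover all but 3 ⇒ r1c6=3.
Step 22. [r5c6∈{2}] r5c6 has the single candidate 2 ⇒ r5c6=2.
Step 23. [r5c9∈{1}] r5c9 has the single candidate 1, so r5c9=1.
Step 24. [r4c9∈{4}] r4c9 is down to just 4. So r4c9=4.
Step 25. [r4c8∈{2}] r4c8's peers cover all but 2. So r4c8=2.
Step 26. [r5c2∈{8}] r5c2's peers cover all but 8. So r5c2=8.
Step 27. [r5c1∈{5}] r5c1's peers cover all but 5 ⇒ r5c1=5.
Step 28. [r7c6∈{6}] nothing but 6 survives at r7c6 ⇒ r7c6=6.
Step 29. [r7c9∈{8}] nothing but 8 survives at r7c9. So r7c9=8.
Step 30. [r2c4∈{5}] only 5 remains possible at r2c4, so r2c4=5.
Step 31. [r9c9∈{9}] r9c9 is down to just 9, so r9c9=9.
Step 32. [r3c5∈{6}] only 6 remains possible at r3c5. So r3c5=6.
Step 33. [r9c6∈{5}] r9c6 is down to just 5 ⇒ r9c6=5.
Step 34. [r1c3∈{7}] nothing but 7 survives at r1c3, so r1c3=7.
Step 35. [r5c3∈{9}] r5c3 is down to just 9. So r5c3=9.
Step 36. [r3c4∈{9}] r3c4's peers cover all but 9. So r3c4=9.
Step 37. [r8c1∈{3}] r8c1's peers cover all but 3, so r8c1=3.
Step 38. [r7c3∈{1}] r7c3's peers cover all but 1 ⇒ r7c3=1.
Step 39. [r5c7∈{3}] r5c7's peers cover all but 3 ⇒ r5c7=3.
Step 40. [r2c5∈{2}] nothing but 2 survives at r2c5. So r2c5=2.
Step 41. [r8c4∈{4}] nothing but 4 survives at r8c4. So r8c4=4.

Answer: 9 2 7 1 8 3 4 5 6 / 6 1 4 5 2 7 9 8 3 / 8 3 5 9 6 4 7 1 2 / 1 7 3 8 5 9 6 2 4 / 5 8 9 6 4 2 3 7 1 / 2 4 6 7 3 1 8 9 5 / 4 9 1 2 7 6 5 3 8 / 3 5 2 4 9 8 1 6 7 / 7 6 8 3 1 5 2 4 9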